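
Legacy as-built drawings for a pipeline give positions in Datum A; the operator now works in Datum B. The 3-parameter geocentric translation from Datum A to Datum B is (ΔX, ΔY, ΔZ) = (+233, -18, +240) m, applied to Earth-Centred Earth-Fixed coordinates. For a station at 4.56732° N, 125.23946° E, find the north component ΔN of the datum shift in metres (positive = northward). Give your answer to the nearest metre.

The local north axis is (−sin φ cos λ, −sin φ sin λ, cos φ), giving ΔN = 10.705 + 1.171 + 239.238 = 251.11 m.

ΔN = 251 m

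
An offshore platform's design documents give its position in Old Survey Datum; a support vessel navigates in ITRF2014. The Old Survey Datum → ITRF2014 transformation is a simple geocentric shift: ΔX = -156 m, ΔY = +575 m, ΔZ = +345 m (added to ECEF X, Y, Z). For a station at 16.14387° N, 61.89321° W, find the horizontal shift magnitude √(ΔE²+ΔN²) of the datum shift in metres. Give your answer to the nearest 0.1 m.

The local east axis at (φ, λ) is (−sin λ, cos λ, 0), so ΔE = −sin(-61.89321°)·(-156) + cos(-61.89321°)·575 = 133.29 m.
The local north axis is (−sin φ cos λ, −sin φ sin λ, cos φ), giving ΔN = 20.435 + 141.025 + 331.395 = 492.86 m.
Horizontal magnitude = √(ΔE² + ΔN²) = √(133.29² + 492.86²) = 510.56 m.

510.6 m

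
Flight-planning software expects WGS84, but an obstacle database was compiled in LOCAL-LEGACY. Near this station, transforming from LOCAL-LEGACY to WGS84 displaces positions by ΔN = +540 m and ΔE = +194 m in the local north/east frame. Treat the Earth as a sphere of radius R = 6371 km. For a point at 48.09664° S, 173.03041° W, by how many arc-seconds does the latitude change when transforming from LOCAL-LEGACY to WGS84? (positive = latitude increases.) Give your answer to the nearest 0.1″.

On a sphere of radius R, 1 rad of latitude = R, so Δφ = ΔN / R = 540.0 / 6371000 = 8.4759e-05 rad = 17.483″.

Δφ = 17.5″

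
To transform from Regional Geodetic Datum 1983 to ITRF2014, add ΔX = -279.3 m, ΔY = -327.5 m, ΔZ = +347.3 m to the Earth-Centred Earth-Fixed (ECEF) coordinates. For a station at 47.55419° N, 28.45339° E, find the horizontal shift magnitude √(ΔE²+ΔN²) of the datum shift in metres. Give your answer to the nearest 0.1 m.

552.9 m

At φ = 47.55419°, λ = 28.45339°: sin φ = 0.737916, cos φ = 0.674893, sin λ = 0.476444, cos λ = 0.879205.
ΔE = −sin λ·ΔX + cos λ·ΔY = −(0.476444)·(-279.3) + (0.879205)·(-327.5) = -154.87 m.
ΔN = −sin φ cos λ·ΔX − sin φ sin λ·ΔY + cos φ·ΔZ = −(0.737916)(0.879205)(-279.3) − (0.737916)(0.476444)(-327.5) + (0.674893)(347.3) = 530.74 m.
Horizontal magnitude = √(ΔE² + ΔN²) = √((-154.87)² + 530.74²) = 552.87 m.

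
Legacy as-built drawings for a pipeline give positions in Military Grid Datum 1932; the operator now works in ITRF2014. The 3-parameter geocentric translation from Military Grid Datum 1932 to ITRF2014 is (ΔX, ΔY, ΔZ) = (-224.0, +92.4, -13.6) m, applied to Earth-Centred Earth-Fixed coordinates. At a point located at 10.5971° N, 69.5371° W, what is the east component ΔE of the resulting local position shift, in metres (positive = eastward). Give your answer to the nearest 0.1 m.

The local east axis at (φ, λ) is (−sin λ, cos λ, 0), so ΔE = −sin(-69.5371°)·(-224.0) + cos(-69.5371°)·92.4 = -177.56 m.

ΔE = -177.6 m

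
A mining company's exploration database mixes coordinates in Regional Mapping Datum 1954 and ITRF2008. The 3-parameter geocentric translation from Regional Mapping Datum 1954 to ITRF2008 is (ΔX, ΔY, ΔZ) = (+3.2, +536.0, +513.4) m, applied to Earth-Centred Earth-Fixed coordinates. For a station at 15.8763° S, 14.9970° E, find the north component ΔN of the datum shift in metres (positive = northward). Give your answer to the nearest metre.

At φ = -15.8763°, λ = 14.9970°: sin φ = -0.273561, cos φ = 0.961855, sin λ = 0.258768, cos λ = 0.965939.
ΔN = −sin φ cos λ·ΔX − sin φ sin λ·ΔY + cos φ·ΔZ = −(-0.273561)(0.965939)(3.2) − (-0.273561)(0.258768)(536.0) + (0.961855)(513.4) = 532.60 m.

ΔN = 533 m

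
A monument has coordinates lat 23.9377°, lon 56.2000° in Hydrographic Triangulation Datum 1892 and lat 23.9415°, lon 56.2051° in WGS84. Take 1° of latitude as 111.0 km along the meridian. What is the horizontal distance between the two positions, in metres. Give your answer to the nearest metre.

668 m

Δφ = 23.9415° − 23.9377° = +0.0038°; Δλ = 56.2051° − 56.2000° = +0.0051°.
ΔN = Δφ × 111000 = 421.8 m; ΔE = Δλ × 111000 × cos(23.9377°) = +0.0051 × 111000 × 0.913987 = 517.4 m.
Distance = √(ΔE² + ΔN²) = √(517.4² + 421.8²) = 667.6 m.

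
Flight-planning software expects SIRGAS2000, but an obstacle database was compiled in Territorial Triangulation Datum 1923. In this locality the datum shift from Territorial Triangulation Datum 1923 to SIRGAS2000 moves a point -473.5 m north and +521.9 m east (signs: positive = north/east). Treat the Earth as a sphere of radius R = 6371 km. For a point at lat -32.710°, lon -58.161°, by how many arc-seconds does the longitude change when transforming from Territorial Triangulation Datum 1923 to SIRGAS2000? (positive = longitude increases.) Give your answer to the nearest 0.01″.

Δλ = 20.08″

At latitude -32.710°, cos φ = 0.841416.
One radian of longitude at latitude φ spans R cos φ, so Δλ = ΔE / (R cos φ) = 521.9 / (6371000 × 0.841416) = 9.7357e-05 rad = 20.081″.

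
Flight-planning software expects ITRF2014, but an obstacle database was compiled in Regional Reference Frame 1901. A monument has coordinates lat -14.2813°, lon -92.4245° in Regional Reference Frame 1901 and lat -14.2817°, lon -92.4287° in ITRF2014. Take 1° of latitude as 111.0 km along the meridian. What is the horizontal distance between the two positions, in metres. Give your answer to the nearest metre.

454 m

Δφ = -14.2817° − -14.2813° = -0.0004°; Δλ = -92.4287° − -92.4245° = -0.0042°.
ΔN = Δφ × 111000 = -44.4 m; ΔE = Δλ × 111000 × cos(-14.2813°) = -0.0042 × 111000 × 0.969096 = -451.8 m.
Distance = √(ΔE² + ΔN²) = √((-451.8)² + (-44.4)²) = 454.0 m.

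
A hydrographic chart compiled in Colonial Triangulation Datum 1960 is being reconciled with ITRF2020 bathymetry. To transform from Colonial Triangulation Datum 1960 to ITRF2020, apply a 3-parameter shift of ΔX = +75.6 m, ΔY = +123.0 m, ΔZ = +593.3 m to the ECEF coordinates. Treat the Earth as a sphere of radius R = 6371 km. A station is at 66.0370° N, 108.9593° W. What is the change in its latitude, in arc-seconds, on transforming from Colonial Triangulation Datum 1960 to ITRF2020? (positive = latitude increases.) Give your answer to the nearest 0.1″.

sin φ = 0.913808, cos φ = 0.406147, sin λ = -0.945750, cos λ = -0.324896.
North component: ΔN = −sin φ cos λ·ΔX − sin φ sin λ·ΔY + cos φ·ΔZ = −(0.913808)(-0.324896)(75.6) − (0.913808)(-0.945750)(123.0) + (0.406147)(593.3) = 369.71 m.
1° of latitude spans πR/180 = 111195 m, so Δφ = 369.71 / 111195 × 3600 = 11.970″.

Δφ = 12.0″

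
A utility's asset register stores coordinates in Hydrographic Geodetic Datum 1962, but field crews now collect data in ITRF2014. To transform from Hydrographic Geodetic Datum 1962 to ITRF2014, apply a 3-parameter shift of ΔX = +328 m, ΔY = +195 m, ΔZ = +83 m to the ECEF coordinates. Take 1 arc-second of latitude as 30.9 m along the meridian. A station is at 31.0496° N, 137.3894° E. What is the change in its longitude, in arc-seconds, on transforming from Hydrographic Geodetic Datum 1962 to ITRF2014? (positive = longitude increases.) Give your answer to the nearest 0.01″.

sin φ = 0.515780, cos φ = 0.856721, sin λ = 0.677012, cos λ = -0.735972.
East component: ΔE = −sin λ·ΔX + cos λ·ΔY = −(0.677012)(328) + (-0.735972)(195) = -365.57 m.
1° of latitude spans 3600 × 30.90 = 111240 m; at latitude φ, 1° of longitude spans that × cos φ = 95301.7 m, so Δλ = -365.57 / 95301.7 × 3600 = -13.809″.

Δλ = -13.81″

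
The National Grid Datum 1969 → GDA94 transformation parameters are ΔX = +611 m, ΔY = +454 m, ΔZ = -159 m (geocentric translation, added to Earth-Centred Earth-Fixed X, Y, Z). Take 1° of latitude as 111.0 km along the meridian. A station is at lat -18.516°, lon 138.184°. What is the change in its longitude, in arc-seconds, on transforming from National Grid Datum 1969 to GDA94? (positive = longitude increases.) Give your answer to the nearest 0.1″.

Δλ = -25.5″

sin φ = -0.317569, cos φ = 0.948235, sin λ = 0.666741, cos λ = -0.745290.
East component: ΔE = −sin λ·ΔX + cos λ·ΔY = −(0.666741)(611) + (-0.745290)(454) = -745.74 m.
1° of latitude spans 111000 m; at latitude φ, 1° of longitude spans that × cos φ = 105254.1 m, so Δλ = -745.74 / 105254.1 × 3600 = -25.507″.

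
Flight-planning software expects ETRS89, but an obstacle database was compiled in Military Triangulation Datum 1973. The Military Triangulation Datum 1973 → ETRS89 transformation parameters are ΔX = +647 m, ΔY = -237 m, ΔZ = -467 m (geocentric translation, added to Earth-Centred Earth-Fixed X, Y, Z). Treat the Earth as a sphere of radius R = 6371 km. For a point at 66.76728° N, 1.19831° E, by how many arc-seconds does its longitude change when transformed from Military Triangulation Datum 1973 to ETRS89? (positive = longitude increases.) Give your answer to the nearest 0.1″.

sin φ = 0.918910, cos φ = 0.394467, sin λ = 0.020913, cos λ = 0.999781.
East component: ΔE = −sin λ·ΔX + cos λ·ΔY = −(0.020913)(647) + (0.999781)(-237) = -250.48 m.
1° of latitude spans πR/180 = 111195 m; at latitude φ, 1° of longitude spans that × cos φ = 43862.7 m, so Δλ = -250.48 / 43862.7 × 3600 = -20.558″.

Δλ = -20.6″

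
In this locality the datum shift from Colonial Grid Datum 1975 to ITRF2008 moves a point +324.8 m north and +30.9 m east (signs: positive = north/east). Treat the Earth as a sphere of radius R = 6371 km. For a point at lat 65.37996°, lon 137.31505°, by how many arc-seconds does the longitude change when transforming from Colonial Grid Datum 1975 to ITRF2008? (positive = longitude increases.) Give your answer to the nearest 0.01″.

Δλ = 2.40″

At latitude 65.37996°, cos φ = 0.416599.
One radian of longitude at latitude φ spans R cos φ, so Δλ = ΔE / (R cos φ) = 30.9 / (6371000 × 0.416599) = 1.1642e-05 rad = 2.401″.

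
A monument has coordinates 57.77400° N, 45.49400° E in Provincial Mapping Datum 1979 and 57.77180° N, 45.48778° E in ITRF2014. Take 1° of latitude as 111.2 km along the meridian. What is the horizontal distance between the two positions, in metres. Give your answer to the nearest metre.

Δφ = 57.77180° − 57.77400° = -0.00220°; Δλ = 45.48778° − 45.49400° = -0.00622°.
ΔN = Δφ × 111200 = -244.6 m; ΔE = Δλ × 111200 × cos(57.77400°) = -0.00622 × 111200 × 0.533260 = -368.8 m.
Distance = √(ΔE² + ΔN²) = √((-368.8)² + (-244.6)²) = 442.6 m.

443 m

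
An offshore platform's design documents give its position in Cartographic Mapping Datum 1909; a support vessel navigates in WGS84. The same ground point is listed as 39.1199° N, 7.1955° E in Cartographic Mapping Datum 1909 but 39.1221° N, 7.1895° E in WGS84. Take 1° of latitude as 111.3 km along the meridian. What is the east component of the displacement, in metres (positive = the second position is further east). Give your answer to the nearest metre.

Δφ = 39.1221° − 39.1199° = +0.0022°; Δλ = 7.1895° − 7.1955° = -0.0060°.
ΔN = Δφ × 111300 = 244.9 m; ΔE = Δλ × 111300 × cos(39.1199°) = -0.0060 × 111300 × 0.775827 = -518.1 m.

ΔE = -518 m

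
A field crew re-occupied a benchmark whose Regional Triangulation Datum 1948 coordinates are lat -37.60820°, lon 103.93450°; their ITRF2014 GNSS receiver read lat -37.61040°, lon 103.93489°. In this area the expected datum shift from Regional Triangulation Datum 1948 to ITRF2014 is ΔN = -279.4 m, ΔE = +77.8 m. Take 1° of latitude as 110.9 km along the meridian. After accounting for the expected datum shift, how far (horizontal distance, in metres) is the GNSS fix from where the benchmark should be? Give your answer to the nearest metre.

Observed coordinate differences: Δφ = -0.00220°, Δλ = +0.00039°.
Converting to metres (1° lat = 110900 m, cos φ = 0.792202): observed ΔN = -244.0 m, observed ΔE = 34.3 m.
Subtracting the expected shift leaves a residual of -244.0 − (-279.4) = 35.4 m north and 34.3 − (77.8) = -43.5 m east.
Residual distance = √(35.4² + (-43.5)²) = 56.1 m.

56 m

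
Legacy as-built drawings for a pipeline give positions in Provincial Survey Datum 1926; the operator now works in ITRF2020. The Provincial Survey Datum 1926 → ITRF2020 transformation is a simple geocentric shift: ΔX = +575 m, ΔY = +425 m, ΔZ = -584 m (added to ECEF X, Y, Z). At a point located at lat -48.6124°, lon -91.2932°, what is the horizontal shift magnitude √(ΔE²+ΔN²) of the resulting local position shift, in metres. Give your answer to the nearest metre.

911 m

The local east axis at (φ, λ) is (−sin λ, cos λ, 0), so ΔE = −sin(-91.2932°)·575 + cos(-91.2932°)·425 = 565.26 m.
The local north axis is (−sin φ cos λ, −sin φ sin λ, cos φ), giving ΔN = -9.736 − 318.777 − 386.111 = -714.62 m.
Horizontal magnitude = √(ΔE² + ΔN²) = √(565.26² + (-714.62)²) = 911.16 m.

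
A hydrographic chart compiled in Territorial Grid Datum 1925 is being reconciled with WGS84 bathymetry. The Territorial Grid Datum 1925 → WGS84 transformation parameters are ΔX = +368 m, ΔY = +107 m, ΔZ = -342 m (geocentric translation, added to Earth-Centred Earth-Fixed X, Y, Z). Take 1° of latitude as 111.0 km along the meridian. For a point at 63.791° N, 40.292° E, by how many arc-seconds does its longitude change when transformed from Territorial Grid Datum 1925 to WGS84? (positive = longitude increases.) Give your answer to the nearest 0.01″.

Δλ = -11.48″

sin φ = 0.897189, cos φ = 0.441647, sin λ = 0.646683, cos λ = 0.762759.
East component: ΔE = −sin λ·ΔX + cos λ·ΔY = −(0.646683)(368) + (0.762759)(107) = -156.36 m.
1° of latitude spans 111000 m; at latitude φ, 1° of longitude spans that × cos φ = 49022.8 m, so Δλ = -156.36 / 49022.8 × 3600 = -11.483″.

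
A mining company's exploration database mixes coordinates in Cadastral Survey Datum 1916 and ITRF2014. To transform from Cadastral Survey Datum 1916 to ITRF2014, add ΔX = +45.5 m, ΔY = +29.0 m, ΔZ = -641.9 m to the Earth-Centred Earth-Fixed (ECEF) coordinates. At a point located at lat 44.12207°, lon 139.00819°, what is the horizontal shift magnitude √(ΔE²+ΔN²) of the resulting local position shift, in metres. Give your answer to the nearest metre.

453 m

At φ = 44.12207°, λ = 139.00819°: sin φ = 0.696189, cos φ = 0.717858, sin λ = 0.655951, cos λ = -0.754803.
ΔE = −sin λ·ΔX + cos λ·ΔY = −(0.655951)·(45.5) + (-0.754803)·(29.0) = -51.74 m.
ΔN = −sin φ cos λ·ΔX − sin φ sin λ·ΔY + cos φ·ΔZ = −(0.696189)(-0.754803)(45.5) − (0.696189)(0.655951)(29.0) + (0.717858)(-641.9) = -450.13 m.
Horizontal magnitude = √(ΔE² + ΔN²) = √((-51.74)² + (-450.13)²) = 453.09 m.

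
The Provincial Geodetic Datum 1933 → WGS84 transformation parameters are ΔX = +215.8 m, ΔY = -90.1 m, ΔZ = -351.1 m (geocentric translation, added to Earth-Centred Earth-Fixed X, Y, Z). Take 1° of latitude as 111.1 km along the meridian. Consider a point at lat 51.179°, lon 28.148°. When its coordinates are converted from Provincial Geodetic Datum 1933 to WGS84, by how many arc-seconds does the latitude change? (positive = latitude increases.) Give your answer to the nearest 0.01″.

Δφ = -10.86″

sin φ = 0.779108, cos φ = 0.626889, sin λ = 0.471751, cos λ = 0.881732.
North component: ΔN = −sin φ cos λ·ΔX − sin φ sin λ·ΔY + cos φ·ΔZ = −(0.779108)(0.881732)(215.8) − (0.779108)(0.471751)(-90.1) + (0.626889)(-351.1) = -335.23 m.
1° of latitude spans 111100 m, so Δφ = -335.23 / 111100 × 3600 = -10.863″.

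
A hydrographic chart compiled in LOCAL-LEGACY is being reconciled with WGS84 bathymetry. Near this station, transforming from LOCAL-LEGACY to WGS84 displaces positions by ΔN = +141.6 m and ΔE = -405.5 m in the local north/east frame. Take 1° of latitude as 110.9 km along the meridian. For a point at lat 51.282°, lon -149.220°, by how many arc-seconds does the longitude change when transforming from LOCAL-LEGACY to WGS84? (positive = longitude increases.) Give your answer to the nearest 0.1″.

At latitude 51.282°, cos φ = 0.625488.
1° of longitude at this latitude = 110.9 × cos φ = 69.37 km, so Δλ = -405.5 / 69366.6 = -0.0058458° = -21.045″.

Δλ = -21.0″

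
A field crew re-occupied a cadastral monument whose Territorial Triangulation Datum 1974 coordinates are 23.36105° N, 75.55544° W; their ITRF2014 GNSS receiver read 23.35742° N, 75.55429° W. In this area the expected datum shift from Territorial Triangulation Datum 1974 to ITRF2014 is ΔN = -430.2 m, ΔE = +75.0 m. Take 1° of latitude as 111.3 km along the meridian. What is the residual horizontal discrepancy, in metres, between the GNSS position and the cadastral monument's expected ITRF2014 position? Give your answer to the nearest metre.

Observed coordinate differences: Δφ = -0.00363°, Δλ = +0.00115°.
Converting to metres (1° lat = 111300 m, cos φ = 0.918024): observed ΔN = -404.0 m, observed ΔE = 117.5 m.
Subtracting the expected shift leaves a residual of -404.0 − (-430.2) = 26.2 m north and 117.5 − (75.0) = 42.5 m east.
Residual distance = √(26.2² + 42.5²) = 49.9 m.

50 m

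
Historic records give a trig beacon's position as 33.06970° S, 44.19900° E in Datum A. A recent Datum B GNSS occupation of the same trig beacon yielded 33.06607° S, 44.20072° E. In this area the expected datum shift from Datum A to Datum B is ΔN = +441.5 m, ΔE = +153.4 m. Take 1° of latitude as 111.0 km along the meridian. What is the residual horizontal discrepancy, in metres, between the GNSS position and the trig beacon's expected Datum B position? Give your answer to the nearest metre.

39 m

Observed coordinate differences: Δφ = +0.00363°, Δλ = +0.00172°.
Converting to metres (1° lat = 111000 m, cos φ = 0.838007): observed ΔN = 402.9 m, observed ΔE = 160.0 m.
Subtracting the expected shift leaves a residual of 402.9 − (441.5) = -38.6 m north and 160.0 − (153.4) = 6.6 m east.
Residual distance = √((-38.6)² + 6.6²) = 39.1 m.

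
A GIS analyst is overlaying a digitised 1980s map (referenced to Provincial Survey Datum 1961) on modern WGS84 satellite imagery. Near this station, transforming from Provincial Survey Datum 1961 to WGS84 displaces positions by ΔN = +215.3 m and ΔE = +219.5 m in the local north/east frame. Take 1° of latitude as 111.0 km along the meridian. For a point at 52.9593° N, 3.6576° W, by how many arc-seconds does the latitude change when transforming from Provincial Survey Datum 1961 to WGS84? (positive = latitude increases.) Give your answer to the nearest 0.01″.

1° of latitude = 111.0 km, so Δφ = 215.3 / 111000 = 0.0019396° = 6.983″.

Δφ = 6.98″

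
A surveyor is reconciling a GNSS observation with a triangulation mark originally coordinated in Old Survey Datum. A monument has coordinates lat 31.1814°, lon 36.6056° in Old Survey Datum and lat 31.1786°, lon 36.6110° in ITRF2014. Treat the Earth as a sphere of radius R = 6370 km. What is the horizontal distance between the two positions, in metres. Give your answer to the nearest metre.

601 m

Δφ = 31.1786° − 31.1814° = -0.0028°; Δλ = 36.6110° − 36.6056° = +0.0054°.
1° along a meridian = πR/180 = 111177 m.
ΔN = Δφ × 111177 = -311.3 m; ΔE = Δλ × 111177 × cos(31.1814°) = +0.0054 × 111177 × 0.855532 = 513.6 m.
Distance = √(ΔE² + ΔN²) = √(513.6² + (-311.3)²) = 600.6 m.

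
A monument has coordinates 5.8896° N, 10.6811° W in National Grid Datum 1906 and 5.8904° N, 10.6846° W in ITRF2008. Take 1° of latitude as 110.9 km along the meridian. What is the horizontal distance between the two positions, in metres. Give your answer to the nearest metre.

396 m

Δφ = 5.8904° − 5.8896° = +0.0008°; Δλ = -10.6846° − -10.6811° = -0.0035°.
ΔN = Δφ × 110900 = 88.7 m; ΔE = Δλ × 110900 × cos(5.8896°) = -0.0035 × 110900 × 0.994721 = -386.1 m.
Distance = √(ΔE² + ΔN²) = √((-386.1)² + 88.7²) = 396.2 m.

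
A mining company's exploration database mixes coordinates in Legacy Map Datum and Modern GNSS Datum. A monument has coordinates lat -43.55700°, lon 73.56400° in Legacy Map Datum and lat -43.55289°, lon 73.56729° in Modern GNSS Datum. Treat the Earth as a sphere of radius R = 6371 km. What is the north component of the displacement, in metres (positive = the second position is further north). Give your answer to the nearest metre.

Δφ = -43.55289° − -43.55700° = +0.00411°; Δλ = 73.56729° − 73.56400° = +0.00329°.
1° along a meridian = πR/180 = 111195 m.
ΔN = Δφ × 111195 = 457.0 m; ΔE = Δλ × 111195 × cos(-43.55700°) = +0.00329 × 111195 × 0.724689 = 265.1 m.

ΔN = 457 m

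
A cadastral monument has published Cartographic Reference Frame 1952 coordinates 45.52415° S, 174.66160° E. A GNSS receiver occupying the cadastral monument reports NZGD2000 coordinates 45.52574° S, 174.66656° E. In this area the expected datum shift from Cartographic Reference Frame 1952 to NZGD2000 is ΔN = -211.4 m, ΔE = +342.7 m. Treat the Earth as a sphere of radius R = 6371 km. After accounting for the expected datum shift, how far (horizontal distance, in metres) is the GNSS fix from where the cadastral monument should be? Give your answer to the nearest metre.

Observed coordinate differences: Δφ = -0.00159°, Δλ = +0.00496°.
Converting to metres (1° lat = 111195 m, cos φ = 0.700609): observed ΔN = -176.8 m, observed ΔE = 386.4 m.
Subtracting the expected shift leaves a residual of -176.8 − (-211.4) = 34.6 m north and 386.4 − (342.7) = 43.7 m east.
Residual distance = √(34.6² + 43.7²) = 55.7 m.

56 m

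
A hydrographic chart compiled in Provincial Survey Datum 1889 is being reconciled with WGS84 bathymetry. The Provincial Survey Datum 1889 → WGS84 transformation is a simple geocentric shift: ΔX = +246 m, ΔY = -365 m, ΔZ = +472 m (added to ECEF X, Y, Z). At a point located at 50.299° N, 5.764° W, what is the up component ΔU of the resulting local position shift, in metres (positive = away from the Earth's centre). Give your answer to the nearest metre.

At φ = 50.299°, λ = -5.764°: sin φ = 0.769388, cos φ = 0.638781, sin λ = -0.100431, cos λ = 0.994944.
ΔU = cos φ cos λ·ΔX + cos φ sin λ·ΔY + sin φ·ΔZ = (0.638781)(0.994944)(246) + (0.638781)(-0.100431)(-365) + (0.769388)(472) = 542.91 m.

ΔU = 543 m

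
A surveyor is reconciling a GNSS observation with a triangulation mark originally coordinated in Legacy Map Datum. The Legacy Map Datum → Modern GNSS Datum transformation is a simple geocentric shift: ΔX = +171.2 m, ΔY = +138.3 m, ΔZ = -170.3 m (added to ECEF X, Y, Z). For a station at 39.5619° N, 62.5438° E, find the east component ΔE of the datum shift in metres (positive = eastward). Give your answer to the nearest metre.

ΔE = -88 m

The local east axis at (φ, λ) is (−sin λ, cos λ, 0), so ΔE = −sin(62.5438°)·171.2 + cos(62.5438°)·138.3 = -88.15 m.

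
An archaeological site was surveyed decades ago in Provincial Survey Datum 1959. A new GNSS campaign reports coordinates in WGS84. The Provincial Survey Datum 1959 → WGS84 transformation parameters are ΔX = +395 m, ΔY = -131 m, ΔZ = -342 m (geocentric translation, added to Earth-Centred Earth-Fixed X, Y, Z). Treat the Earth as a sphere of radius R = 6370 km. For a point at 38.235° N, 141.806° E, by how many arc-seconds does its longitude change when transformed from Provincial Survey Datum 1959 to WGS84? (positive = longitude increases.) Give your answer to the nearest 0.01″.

sin φ = 0.618888, cos φ = 0.785479, sin λ = 0.618326, cos λ = -0.785922.
East component: ΔE = −sin λ·ΔX + cos λ·ΔY = −(0.618326)(395) + (-0.785922)(-131) = -141.28 m.
1° of latitude spans πR/180 = 111177 m; at latitude φ, 1° of longitude spans that × cos φ = 87327.6 m, so Δλ = -141.28 / 87327.6 × 3600 = -5.824″.

Δλ = -5.82″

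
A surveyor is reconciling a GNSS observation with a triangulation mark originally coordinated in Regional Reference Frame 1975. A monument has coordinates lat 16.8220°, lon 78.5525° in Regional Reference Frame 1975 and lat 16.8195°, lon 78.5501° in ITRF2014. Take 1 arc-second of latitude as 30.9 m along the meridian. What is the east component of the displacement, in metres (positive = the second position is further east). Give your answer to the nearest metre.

ΔE = -256 m

Δφ = 16.8195° − 16.8220° = -0.0025°; Δλ = 78.5501° − 78.5525° = -0.0024°.
1° of latitude = 3600 × 30.90 = 111240 m.
ΔN = Δφ × 111240 = -278.1 m; ΔE = Δλ × 111240 × cos(16.8220°) = -0.0024 × 111240 × 0.957208 = -255.6 m.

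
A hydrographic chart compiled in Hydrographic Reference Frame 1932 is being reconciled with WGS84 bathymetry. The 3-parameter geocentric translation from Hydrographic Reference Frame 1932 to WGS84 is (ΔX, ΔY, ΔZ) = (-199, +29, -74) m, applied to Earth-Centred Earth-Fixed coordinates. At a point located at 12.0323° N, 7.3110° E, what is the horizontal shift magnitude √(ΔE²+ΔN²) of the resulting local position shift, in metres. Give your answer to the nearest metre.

At φ = 12.0323°, λ = 7.3110°: sin φ = 0.208463, cos φ = 0.978030, sin λ = 0.127255, cos λ = 0.991870.
ΔE = −sin λ·ΔX + cos λ·ΔY = −(0.127255)·(-199) + (0.991870)·(29) = 54.09 m.
ΔN = −sin φ cos λ·ΔX − sin φ sin λ·ΔY + cos φ·ΔZ = −(0.208463)(0.991870)(-199) − (0.208463)(0.127255)(29) + (0.978030)(-74) = -32.00 m.
Horizontal magnitude = √(ΔE² + ΔN²) = √(54.09² + (-32.00)²) = 62.84 m.

63 m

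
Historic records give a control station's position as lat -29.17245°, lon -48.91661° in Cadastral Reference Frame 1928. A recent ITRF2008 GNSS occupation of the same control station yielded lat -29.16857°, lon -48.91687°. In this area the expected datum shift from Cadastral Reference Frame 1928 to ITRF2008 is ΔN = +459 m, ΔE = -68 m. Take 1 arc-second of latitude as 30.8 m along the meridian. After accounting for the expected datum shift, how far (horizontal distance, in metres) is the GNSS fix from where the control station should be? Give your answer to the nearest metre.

Observed coordinate differences: Δφ = +0.00388°, Δλ = -0.00026°.
Converting to metres (1° lat = 110880 m, cos φ = 0.873157): observed ΔN = 430.2 m, observed ΔE = -25.2 m.
Subtracting the expected shift leaves a residual of 430.2 − (459) = -28.8 m north and -25.2 − (-68) = 42.8 m east.
Residual distance = √((-28.8)² + 42.8²) = 51.6 m.

52 m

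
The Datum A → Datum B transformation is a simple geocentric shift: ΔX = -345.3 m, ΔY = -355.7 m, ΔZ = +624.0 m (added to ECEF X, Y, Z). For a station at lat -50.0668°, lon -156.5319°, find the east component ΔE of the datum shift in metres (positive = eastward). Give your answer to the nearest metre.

The local east axis at (φ, λ) is (−sin λ, cos λ, 0), so ΔE = −sin(-156.5319°)·(-345.3) + cos(-156.5319°)·(-355.7) = 188.77 m.

ΔE = 189 m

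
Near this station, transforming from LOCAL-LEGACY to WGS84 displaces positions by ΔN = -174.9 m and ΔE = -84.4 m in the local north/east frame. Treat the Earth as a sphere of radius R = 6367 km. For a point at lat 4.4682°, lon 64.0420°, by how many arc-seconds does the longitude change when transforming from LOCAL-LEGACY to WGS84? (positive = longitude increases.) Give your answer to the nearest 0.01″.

Δλ = -2.74″

At latitude 4.4682°, cos φ = 0.996961.
One radian of longitude at latitude φ spans R cos φ, so Δλ = ΔE / (R cos φ) = -84.4 / (6367000 × 0.996961) = -1.3296e-05 rad = -2.743″.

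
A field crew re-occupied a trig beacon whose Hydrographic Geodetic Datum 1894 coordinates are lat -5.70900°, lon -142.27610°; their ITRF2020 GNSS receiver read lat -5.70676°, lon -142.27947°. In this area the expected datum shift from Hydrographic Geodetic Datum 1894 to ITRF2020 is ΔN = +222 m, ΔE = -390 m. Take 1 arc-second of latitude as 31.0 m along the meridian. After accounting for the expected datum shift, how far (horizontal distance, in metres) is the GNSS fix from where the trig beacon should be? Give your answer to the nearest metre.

Observed coordinate differences: Δφ = +0.00224°, Δλ = -0.00337°.
Converting to metres (1° lat = 111600 m, cos φ = 0.995040): observed ΔN = 250.0 m, observed ΔE = -374.2 m.
Subtracting the expected shift leaves a residual of 250.0 − (222) = 28.0 m north and -374.2 − (-390) = 15.8 m east.
Residual distance = √(28.0² + 15.8²) = 32.1 m.

32 m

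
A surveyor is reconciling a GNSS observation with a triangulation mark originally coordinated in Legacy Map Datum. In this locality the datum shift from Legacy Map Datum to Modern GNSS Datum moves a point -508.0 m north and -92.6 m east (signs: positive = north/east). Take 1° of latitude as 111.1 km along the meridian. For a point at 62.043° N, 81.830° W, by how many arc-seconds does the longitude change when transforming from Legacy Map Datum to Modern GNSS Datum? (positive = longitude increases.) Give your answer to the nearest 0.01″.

At latitude 62.043°, cos φ = 0.468809.
1° of longitude at this latitude = 111.1 × cos φ = 52.08 km, so Δλ = -92.6 / 52084.7 = -0.0017779° = -6.400″.

Δλ = -6.40″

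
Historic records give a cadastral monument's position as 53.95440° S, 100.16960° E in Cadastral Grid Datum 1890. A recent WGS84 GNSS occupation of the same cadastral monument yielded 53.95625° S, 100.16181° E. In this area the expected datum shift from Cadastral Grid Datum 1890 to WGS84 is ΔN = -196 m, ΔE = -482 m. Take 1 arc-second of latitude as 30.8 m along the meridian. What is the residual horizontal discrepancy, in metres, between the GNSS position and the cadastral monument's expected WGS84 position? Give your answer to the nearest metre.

28 m

Observed coordinate differences: Δφ = -0.00185°, Δλ = -0.00779°.
Converting to metres (1° lat = 110880 m, cos φ = 0.588429): observed ΔN = -205.1 m, observed ΔE = -508.3 m.
Subtracting the expected shift leaves a residual of -205.1 − (-196) = -9.1 m north and -508.3 − (-482) = -26.3 m east.
Residual distance = √((-9.1)² + (-26.3)²) = 27.8 m.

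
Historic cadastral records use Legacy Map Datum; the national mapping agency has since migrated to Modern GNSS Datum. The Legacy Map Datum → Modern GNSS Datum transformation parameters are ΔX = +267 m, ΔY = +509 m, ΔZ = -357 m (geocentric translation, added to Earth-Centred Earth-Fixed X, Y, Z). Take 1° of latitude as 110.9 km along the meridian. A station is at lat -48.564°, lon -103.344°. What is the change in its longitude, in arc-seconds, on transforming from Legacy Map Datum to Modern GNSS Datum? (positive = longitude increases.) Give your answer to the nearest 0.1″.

Δλ = 7.0″

sin φ = -0.749695, cos φ = 0.661783, sin λ = -0.973002, cos λ = -0.230797.
East component: ΔE = −sin λ·ΔX + cos λ·ΔY = −(-0.973002)(267) + (-0.230797)(509) = 142.32 m.
1° of latitude spans 110900 m; at latitude φ, 1° of longitude spans that × cos φ = 73391.7 m, so Δλ = 142.32 / 73391.7 × 3600 = 6.981″.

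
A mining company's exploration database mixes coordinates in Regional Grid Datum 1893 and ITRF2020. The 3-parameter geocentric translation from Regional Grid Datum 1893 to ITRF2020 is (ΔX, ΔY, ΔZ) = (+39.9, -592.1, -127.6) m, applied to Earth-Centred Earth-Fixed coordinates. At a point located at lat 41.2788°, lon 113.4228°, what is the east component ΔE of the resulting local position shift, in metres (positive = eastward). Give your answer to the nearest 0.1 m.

ΔE = 198.8 m

The local east axis at (φ, λ) is (−sin λ, cos λ, 0), so ΔE = −sin(113.4228°)·39.9 + cos(113.4228°)·(-592.1) = 198.76 m.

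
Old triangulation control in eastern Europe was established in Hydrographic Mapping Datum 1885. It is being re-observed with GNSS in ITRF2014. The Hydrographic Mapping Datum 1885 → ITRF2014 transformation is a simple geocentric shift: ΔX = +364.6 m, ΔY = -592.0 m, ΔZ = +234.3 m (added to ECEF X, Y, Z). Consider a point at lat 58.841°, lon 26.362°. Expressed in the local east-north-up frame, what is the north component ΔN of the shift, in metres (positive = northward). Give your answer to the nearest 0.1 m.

ΔN = 66.6 m

At φ = 58.841°, λ = 26.362°: sin φ = 0.855735, cos φ = 0.517415, sin λ = 0.444041, cos λ = 0.896006.
ΔN = −sin φ cos λ·ΔX − sin φ sin λ·ΔY + cos φ·ΔZ = −(0.855735)(0.896006)(364.6) − (0.855735)(0.444041)(-592.0) + (0.517415)(234.3) = 66.62 m.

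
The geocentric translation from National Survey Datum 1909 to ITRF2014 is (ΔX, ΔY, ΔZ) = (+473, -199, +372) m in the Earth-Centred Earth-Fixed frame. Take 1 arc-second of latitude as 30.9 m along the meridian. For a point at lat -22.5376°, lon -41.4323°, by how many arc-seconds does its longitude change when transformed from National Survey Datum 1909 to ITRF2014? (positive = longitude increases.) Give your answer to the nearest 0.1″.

Δλ = 5.7″

sin φ = -0.383290, cos φ = 0.923628, sin λ = -0.661735, cos λ = 0.749738.
East component: ΔE = −sin λ·ΔX + cos λ·ΔY = −(-0.661735)(473) + (0.749738)(-199) = 163.80 m.
1° of latitude spans 3600 × 30.90 = 111240 m; at latitude φ, 1° of longitude spans that × cos φ = 102744.4 m, so Δλ = 163.80 / 102744.4 × 3600 = 5.739″.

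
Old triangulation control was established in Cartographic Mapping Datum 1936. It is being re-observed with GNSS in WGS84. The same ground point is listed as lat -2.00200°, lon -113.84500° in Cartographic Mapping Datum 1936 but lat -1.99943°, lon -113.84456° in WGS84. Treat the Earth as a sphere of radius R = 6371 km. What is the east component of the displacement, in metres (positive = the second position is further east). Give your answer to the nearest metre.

ΔE = 49 m

Δφ = -1.99943° − -2.00200° = +0.00257°; Δλ = -113.84456° − -113.84500° = +0.00044°.
1° along a meridian = πR/180 = 111195 m.
ΔN = Δφ × 111195 = 285.8 m; ΔE = Δλ × 111195 × cos(-2.00200°) = +0.00044 × 111195 × 0.999390 = 48.9 m.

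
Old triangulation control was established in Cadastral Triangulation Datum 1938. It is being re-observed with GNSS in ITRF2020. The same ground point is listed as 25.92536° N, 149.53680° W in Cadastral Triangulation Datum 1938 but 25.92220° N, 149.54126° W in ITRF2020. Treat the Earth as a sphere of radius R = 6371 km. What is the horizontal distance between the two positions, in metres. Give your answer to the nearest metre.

568 m

Δφ = 25.92220° − 25.92536° = -0.00316°; Δλ = -149.54126° − -149.53680° = -0.00446°.
1° along a meridian = πR/180 = 111195 m.
ΔN = Δφ × 111195 = -351.4 m; ΔE = Δλ × 111195 × cos(25.92536°) = -0.00446 × 111195 × 0.899364 = -446.0 m.
Distance = √(ΔE² + ΔN²) = √((-446.0)² + (-351.4)²) = 567.8 m.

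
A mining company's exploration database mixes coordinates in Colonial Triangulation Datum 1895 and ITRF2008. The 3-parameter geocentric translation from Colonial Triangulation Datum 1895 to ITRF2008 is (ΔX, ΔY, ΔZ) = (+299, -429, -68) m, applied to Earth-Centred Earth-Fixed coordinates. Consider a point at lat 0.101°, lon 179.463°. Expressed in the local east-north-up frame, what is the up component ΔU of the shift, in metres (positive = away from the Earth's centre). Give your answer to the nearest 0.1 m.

ΔU = -303.1 m

At φ = 0.101°, λ = 179.463°: sin φ = 0.001763, cos φ = 0.999998, sin λ = 0.009372, cos λ = -0.999956.
ΔU = cos φ cos λ·ΔX + cos φ sin λ·ΔY + sin φ·ΔZ = (0.999998)(-0.999956)(299) + (0.999998)(0.009372)(-429) + (0.001763)(-68) = -303.13 m.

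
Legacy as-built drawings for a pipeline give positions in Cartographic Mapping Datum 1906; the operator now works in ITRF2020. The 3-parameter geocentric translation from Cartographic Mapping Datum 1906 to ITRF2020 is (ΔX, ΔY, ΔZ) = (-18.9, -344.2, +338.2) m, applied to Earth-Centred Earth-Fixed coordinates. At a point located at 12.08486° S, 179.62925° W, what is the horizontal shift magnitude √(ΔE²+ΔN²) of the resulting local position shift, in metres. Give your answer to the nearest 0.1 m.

480.3 m

At φ = -12.08486°, λ = -179.62925°: sin φ = -0.209360, cos φ = 0.977839, sin λ = -0.006471, cos λ = -0.999979.
ΔE = −sin λ·ΔX + cos λ·ΔY = −(-0.006471)·(-18.9) + (-0.999979)·(-344.2) = 344.07 m.
ΔN = −sin φ cos λ·ΔX − sin φ sin λ·ΔY + cos φ·ΔZ = −(-0.209360)(-0.999979)(-18.9) − (-0.209360)(-0.006471)(-344.2) + (0.977839)(338.2) = 335.13 m.
Horizontal magnitude = √(ΔE² + ΔN²) = √(344.07² + 335.13²) = 480.31 m.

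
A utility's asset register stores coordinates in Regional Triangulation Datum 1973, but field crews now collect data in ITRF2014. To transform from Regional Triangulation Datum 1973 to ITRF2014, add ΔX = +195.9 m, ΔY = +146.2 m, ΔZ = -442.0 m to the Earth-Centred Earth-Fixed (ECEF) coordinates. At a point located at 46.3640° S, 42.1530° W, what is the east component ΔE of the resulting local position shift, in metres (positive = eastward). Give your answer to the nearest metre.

ΔE = 240 m

The local east axis at (φ, λ) is (−sin λ, cos λ, 0), so ΔE = −sin(-42.1530°)·195.9 + cos(-42.1530°)·146.2 = 239.86 m.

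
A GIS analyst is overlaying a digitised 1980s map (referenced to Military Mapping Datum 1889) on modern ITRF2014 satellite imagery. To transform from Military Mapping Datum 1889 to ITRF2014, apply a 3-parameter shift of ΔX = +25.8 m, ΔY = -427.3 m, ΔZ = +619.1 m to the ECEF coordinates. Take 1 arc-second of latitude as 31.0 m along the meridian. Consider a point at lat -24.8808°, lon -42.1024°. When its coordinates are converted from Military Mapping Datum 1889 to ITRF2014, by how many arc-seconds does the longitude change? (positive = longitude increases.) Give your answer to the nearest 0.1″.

sin φ = -0.420732, cos φ = 0.907185, sin λ = -0.670458, cos λ = 0.741948.
East component: ΔE = −sin λ·ΔX + cos λ·ΔY = −(-0.670458)(25.8) + (0.741948)(-427.3) = -299.74 m.
1° of latitude spans 3600 × 31.00 = 111600 m; at latitude φ, 1° of longitude spans that × cos φ = 101241.9 m, so Δλ = -299.74 / 101241.9 × 3600 = -10.658″.

Δλ = -10.7″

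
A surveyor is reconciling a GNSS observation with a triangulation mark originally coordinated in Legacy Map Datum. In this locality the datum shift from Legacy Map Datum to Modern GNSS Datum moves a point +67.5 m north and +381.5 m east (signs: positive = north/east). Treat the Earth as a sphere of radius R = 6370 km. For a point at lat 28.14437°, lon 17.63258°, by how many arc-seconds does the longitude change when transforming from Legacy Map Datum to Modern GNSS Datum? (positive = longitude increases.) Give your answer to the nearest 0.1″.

At latitude 28.14437°, cos φ = 0.881762.
One radian of longitude at latitude φ spans R cos φ, so Δλ = ΔE / (R cos φ) = 381.5 / (6370000 × 0.881762) = 6.7921e-05 rad = 14.010″.

Δλ = 14.0″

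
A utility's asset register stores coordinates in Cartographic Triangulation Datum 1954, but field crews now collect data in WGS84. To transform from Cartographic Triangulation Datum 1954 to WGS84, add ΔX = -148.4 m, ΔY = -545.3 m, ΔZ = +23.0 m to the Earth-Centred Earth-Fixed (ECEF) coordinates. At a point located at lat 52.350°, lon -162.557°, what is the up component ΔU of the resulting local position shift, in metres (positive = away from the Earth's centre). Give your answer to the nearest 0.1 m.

ΔU = 204.5 m

At φ = 52.350°, λ = -162.557°: sin φ = 0.791757, cos φ = 0.610836, sin λ = -0.299757, cos λ = -0.954016.
ΔU = cos φ cos λ·ΔX + cos φ sin λ·ΔY + sin φ·ΔZ = (0.610836)(-0.954016)(-148.4) + (0.610836)(-0.299757)(-545.3) + (0.791757)(23.0) = 204.54 m.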